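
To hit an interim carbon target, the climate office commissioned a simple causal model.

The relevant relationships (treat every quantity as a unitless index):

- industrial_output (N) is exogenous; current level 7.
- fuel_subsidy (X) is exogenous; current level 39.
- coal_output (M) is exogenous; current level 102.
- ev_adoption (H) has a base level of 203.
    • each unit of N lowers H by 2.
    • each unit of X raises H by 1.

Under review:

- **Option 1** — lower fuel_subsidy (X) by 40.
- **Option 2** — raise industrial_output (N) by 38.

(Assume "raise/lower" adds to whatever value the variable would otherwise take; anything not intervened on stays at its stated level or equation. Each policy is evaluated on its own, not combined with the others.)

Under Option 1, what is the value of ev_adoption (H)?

188

Option 1 (X − 40):
  N = 7
  X = 39 − 40 = -1
  H = 203 − 2·7 + (-1) = 188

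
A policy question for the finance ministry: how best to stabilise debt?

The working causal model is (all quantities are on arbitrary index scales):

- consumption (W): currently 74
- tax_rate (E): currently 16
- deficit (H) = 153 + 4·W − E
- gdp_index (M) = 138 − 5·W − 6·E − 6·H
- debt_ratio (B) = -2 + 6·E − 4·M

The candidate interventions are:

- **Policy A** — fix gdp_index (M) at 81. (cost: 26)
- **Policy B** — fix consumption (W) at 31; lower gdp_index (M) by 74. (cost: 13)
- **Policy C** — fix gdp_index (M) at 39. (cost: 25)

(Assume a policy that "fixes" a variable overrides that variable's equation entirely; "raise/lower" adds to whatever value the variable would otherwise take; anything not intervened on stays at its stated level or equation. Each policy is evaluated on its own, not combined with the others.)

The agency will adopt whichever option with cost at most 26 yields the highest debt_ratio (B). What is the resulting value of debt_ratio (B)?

7106

Policy A (M := 81):
  W = 74
  E = 16
  H = 153 + 4·74 − 16 = 433
  M = 81
  B = -2 + 6·16 − 4·81 = -230
Policy B (W := 31, M − 74):
  W = 31
  E = 16
  H = 153 + 4·31 − 16 = 261
  M = 138 − 5·31 − 6·16 − 6·261 (−74 from intervention) = -1753
  B = -2 + 6·16 − 4·(-1753) = 7106
Policy C (M := 39):
  W = 74
  E = 16
  H = 153 + 4·74 − 16 = 433
  M = 39
  B = -2 + 6·16 − 4·39 = -62
Comparing — Policy A: B=-230, Policy B: B=7106, Policy C: B=-62. Highest is 7106 (Policy B).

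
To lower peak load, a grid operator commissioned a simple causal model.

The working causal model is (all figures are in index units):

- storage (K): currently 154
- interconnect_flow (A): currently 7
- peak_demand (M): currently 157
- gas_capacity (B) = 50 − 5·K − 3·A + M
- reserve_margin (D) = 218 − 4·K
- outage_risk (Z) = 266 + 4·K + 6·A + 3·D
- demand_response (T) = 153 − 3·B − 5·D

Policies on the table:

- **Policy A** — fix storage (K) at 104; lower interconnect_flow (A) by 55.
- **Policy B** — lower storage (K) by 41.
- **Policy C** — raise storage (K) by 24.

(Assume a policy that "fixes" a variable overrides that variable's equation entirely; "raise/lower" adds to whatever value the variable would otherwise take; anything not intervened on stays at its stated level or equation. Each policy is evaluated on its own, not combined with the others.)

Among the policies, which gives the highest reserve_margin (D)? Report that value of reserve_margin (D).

-198

Policy A (K := 104, A − 55):
  K = 104
  D = 218 − 4·104 = -198
Policy B (K − 41):
  K = 154 − 41 = 113
  D = 218 − 4·113 = -234
Policy C (K + 24):
  K = 154 + 24 = 178
  D = 218 − 4·178 = -494
Comparing — Policy A: D=-198, Policy B: D=-234, Policy C: D=-494. Highest is -198 (Policy A).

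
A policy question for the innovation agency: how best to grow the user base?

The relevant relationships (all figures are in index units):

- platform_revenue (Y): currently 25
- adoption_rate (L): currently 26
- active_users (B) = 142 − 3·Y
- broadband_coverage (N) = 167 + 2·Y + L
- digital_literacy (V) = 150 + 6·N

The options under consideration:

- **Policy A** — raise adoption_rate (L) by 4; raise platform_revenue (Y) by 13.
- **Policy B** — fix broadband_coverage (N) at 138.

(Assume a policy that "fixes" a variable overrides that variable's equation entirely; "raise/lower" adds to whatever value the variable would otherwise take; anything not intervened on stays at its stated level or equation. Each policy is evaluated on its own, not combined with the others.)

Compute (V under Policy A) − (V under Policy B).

Policy A (L + 4, Y + 13):
  Y = 25 + 13 = 38
  L = 26 + 4 = 30
  N = 167 + 2·38 + 30 = 273
  V = 150 + 6·273 = 1788
Policy B (N := 138):
  Y = 25
  L = 26
  N = 138
  V = 150 + 6·138 = 978
V: 1788 − 978 = 810

810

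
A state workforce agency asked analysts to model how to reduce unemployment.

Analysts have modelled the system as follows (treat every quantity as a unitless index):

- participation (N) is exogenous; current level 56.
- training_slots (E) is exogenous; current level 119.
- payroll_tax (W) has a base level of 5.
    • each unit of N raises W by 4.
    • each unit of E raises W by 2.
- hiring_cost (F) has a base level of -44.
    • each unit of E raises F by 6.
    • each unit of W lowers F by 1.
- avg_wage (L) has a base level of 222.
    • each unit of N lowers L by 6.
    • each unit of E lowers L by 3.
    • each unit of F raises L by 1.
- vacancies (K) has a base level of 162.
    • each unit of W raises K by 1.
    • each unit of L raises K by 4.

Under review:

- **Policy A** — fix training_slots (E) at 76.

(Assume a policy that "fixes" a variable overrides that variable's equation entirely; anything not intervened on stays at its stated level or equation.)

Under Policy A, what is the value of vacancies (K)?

-701

Policy A (E := 76):
  N = 56
  E = 76
  W = 5 + 4·56 + 2·76 = 381
  F = -44 + 6·76 − 381 = 31
  L = 222 − 6·56 − 3·76 + 31 = -311
  K = 162 + 381 + 4·(-311) = -701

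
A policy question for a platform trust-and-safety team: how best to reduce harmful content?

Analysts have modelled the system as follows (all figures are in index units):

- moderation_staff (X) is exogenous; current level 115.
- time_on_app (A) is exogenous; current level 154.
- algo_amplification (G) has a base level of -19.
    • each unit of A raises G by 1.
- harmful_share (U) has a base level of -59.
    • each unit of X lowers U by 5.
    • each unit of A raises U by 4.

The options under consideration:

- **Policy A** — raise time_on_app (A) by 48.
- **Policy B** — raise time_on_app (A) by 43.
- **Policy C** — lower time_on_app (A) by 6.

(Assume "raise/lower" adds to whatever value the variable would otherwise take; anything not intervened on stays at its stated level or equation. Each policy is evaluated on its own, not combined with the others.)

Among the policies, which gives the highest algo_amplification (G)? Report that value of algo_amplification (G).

Policy A (A + 48):
  A = 154 + 48 = 202
  G = -19 + 202 = 183
Policy B (A + 43):
  A = 154 + 43 = 197
  G = -19 + 197 = 178
Policy C (A − 6):
  A = 154 − 6 = 148
  G = -19 + 148 = 129
Comparing — Policy A: G=183, Policy B: G=178, Policy C: G=129. Highest is 183 (Policy A).

183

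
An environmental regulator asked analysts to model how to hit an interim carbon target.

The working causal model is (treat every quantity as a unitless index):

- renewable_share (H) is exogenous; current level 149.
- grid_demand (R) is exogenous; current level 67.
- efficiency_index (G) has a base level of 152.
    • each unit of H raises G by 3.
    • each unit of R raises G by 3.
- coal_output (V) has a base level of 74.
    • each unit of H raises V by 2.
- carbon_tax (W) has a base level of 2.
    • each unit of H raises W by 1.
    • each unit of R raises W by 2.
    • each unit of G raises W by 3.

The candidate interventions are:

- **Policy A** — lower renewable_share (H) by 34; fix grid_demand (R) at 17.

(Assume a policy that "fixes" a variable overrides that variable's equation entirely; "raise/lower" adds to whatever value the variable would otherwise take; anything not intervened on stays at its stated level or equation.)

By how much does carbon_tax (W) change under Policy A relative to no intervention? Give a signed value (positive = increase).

Baseline:
  H = 149
  R = 67
  G = 152 + 3·149 + 3·67 = 800
  W = 2 + 149 + 2·67 + 3·800 = 2685
Policy A (H − 34, R := 17):
  H = 149 − 34 = 115
  R = 17
  G = 152 + 3·115 + 3·17 = 548
  W = 2 + 115 + 2·17 + 3·548 = 1795
Change in W: 1795 − 2685 = -890

-890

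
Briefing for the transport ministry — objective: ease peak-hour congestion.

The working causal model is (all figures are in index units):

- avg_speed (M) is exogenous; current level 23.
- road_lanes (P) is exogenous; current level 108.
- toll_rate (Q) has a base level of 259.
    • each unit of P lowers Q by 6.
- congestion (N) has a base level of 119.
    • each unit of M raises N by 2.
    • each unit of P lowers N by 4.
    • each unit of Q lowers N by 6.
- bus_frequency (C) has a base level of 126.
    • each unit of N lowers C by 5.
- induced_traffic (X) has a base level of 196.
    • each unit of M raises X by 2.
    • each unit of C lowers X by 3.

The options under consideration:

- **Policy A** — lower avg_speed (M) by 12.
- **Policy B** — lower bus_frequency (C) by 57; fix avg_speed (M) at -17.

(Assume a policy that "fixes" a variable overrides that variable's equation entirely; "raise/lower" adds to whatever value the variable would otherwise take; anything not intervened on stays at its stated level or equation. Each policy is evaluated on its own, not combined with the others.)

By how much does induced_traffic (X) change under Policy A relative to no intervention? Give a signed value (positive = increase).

Baseline:
  M = 23
  P = 108
  Q = 259 − 6·108 = -389
  N = 119 + 2·23 − 4·108 − 6·(-389) = 2067
  C = 126 − 5·2067 = -10209
  X = 196 + 2·23 − 3·(-10209) = 30869
Policy A (M − 12):
  M = 23 − 12 = 11
  P = 108
  Q = 259 − 6·108 = -389
  N = 119 + 2·11 − 4·108 − 6·(-389) = 2043
  C = 126 − 5·2043 = -10089
  X = 196 + 2·11 − 3·(-10089) = 30485
Change in X: 30485 − 30869 = -384

-384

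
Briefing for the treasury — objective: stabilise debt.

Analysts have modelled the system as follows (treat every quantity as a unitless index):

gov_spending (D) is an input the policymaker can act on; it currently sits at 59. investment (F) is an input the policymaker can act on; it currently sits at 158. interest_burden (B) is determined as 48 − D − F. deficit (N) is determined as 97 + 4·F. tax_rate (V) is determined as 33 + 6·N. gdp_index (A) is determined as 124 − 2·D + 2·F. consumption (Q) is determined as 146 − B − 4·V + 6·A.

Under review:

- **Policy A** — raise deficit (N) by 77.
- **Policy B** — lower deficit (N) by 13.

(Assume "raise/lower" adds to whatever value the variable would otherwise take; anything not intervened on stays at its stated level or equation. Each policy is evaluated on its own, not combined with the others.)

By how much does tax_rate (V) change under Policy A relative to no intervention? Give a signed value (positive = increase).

Baseline:
  F = 158
  N = 97 + 4·158 = 729
  V = 33 + 6·729 = 4407
Policy A (N + 77):
  F = 158
  N = 97 + 4·158 (+77 from intervention) = 806
  V = 33 + 6·806 = 4869
Change in V: 4869 − 4407 = 462

462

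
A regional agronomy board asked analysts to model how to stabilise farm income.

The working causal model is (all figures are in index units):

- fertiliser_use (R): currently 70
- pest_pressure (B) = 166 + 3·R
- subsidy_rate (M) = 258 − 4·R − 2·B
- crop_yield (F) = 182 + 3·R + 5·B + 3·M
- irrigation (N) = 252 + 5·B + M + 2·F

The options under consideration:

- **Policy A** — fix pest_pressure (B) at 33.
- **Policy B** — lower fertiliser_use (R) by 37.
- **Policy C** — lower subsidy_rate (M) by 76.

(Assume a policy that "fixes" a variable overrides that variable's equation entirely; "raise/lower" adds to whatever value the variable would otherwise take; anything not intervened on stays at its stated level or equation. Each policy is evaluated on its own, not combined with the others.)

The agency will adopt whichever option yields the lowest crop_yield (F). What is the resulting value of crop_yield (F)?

Policy A (B := 33):
  R = 70
  B = 33
  M = 258 − 4·70 − 2·33 = -88
  F = 182 + 3·70 + 5·33 + 3·(-88) = 293
Policy B (R − 37):
  R = 70 − 37 = 33
  B = 166 + 3·33 = 265
  M = 258 − 4·33 − 2·265 = -404
  F = 182 + 3·33 + 5·265 + 3·(-404) = 394
Policy C (M − 76):
  R = 70
  B = 166 + 3·70 = 376
  M = 258 − 4·70 − 2·376 (−76 from intervention) = -850
  F = 182 + 3·70 + 5·376 + 3·(-850) = -278
Comparing — Policy A: F=293, Policy B: F=394, Policy C: F=-278. Lowest is -278 (Policy C).

-278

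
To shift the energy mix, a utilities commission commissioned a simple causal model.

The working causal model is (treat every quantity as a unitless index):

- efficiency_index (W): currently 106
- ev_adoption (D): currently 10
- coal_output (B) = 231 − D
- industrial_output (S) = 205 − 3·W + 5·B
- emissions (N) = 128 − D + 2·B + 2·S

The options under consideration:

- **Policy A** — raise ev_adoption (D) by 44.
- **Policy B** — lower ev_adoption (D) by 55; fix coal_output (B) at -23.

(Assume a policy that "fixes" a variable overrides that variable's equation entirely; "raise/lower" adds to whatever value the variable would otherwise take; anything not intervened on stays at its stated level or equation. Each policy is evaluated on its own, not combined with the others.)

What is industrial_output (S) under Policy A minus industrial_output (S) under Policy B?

1000

Policy A (D + 44):
  W = 106
  D = 10 + 44 = 54
  B = 231 − 54 = 177
  S = 205 − 3·106 + 5·177 = 772
Policy B (D − 55, B := -23):
  W = 106
  D = 10 − 55 = -45
  B = -23
  S = 205 − 3·106 + 5·(-23) = -228
S: 772 − (-228) = 1000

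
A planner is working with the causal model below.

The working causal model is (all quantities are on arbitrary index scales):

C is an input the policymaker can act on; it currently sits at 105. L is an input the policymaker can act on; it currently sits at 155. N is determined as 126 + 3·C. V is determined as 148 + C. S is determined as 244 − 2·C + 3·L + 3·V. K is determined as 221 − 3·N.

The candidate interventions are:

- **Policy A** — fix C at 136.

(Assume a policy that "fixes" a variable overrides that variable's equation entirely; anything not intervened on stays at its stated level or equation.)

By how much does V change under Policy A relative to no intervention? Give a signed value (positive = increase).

Baseline:
  C = 105
  V = 148 + 105 = 253
Policy A (C := 136):
  C = 136
  V = 148 + 136 = 284
Change in V: 284 − 253 = 31

31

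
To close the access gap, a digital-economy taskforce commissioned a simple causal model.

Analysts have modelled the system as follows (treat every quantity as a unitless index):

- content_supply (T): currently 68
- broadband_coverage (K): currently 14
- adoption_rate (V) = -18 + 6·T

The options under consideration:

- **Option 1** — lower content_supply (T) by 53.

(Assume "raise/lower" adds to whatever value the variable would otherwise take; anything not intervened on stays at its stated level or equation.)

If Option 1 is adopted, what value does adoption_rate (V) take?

Option 1 (T − 53):
  T = 68 − 53 = 15
  V = -18 + 6·15 = 72

72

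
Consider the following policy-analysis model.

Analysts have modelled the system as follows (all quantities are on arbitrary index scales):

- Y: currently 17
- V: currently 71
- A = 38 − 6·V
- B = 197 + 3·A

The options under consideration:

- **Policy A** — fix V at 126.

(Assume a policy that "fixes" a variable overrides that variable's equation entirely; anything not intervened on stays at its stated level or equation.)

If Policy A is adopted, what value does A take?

Policy A (V := 126):
  V = 126
  A = 38 − 6·126 = -718

-718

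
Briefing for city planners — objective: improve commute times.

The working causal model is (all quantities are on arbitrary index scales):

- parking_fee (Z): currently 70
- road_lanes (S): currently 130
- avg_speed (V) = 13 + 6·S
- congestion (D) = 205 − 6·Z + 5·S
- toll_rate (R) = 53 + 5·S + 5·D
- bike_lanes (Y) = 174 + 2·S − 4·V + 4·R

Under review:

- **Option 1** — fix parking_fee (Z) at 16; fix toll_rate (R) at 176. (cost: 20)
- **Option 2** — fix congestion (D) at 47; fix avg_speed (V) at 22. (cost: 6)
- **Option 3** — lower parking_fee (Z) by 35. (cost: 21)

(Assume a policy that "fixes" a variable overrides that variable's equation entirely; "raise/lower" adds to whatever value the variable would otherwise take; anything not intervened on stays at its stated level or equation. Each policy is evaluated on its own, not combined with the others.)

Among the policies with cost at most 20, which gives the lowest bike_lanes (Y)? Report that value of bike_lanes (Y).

-2034

Option 1 (Z := 16, R := 176):
  Z = 16
  S = 130
  V = 13 + 6·130 = 793
  D = 205 − 6·16 + 5·130 = 759
  R = 176
  Y = 174 + 2·130 − 4·793 + 4·176 = -2034
Option 2 (D := 47, V := 22):
  Z = 70
  S = 130
  V = 22
  D = 47
  R = 53 + 5·130 + 5·47 = 938
  Y = 174 + 2·130 − 4·22 + 4·938 = 4098
Comparing — Option 1: Y=-2034, Option 2: Y=4098. Lowest is -2034 (Option 1).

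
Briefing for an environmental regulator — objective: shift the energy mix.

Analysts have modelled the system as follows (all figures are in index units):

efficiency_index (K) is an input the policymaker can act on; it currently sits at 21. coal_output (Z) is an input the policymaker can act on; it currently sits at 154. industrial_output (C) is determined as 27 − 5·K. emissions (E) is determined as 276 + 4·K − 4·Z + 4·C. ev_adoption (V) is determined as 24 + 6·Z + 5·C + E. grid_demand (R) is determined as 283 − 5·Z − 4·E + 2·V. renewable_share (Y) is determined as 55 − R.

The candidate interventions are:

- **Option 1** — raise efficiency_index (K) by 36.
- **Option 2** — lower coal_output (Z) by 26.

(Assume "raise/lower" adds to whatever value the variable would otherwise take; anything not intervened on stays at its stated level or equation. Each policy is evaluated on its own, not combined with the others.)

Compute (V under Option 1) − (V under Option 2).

Option 1 (K + 36):
  K = 21 + 36 = 57
  Z = 154
  C = 27 − 5·57 = -258
  E = 276 + 4·57 − 4·154 + 4·(-258) = -1144
  V = 24 + 6·154 + 5·(-258) + (-1144) = -1486
Option 2 (Z − 26):
  K = 21
  Z = 154 − 26 = 128
  C = 27 − 5·21 = -78
  E = 276 + 4·21 − 4·128 + 4·(-78) = -464
  V = 24 + 6·128 + 5·(-78) + (-464) = -62
V: -1486 − (-62) = -1424

-1424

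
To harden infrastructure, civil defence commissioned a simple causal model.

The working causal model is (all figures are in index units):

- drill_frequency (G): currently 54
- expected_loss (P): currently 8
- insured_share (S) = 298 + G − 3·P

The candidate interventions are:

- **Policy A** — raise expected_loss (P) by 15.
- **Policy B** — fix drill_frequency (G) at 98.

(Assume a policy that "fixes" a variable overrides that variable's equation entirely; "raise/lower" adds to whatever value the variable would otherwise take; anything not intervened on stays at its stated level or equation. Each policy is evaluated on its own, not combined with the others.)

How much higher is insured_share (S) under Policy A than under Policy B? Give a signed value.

Policy A (P + 15):
  G = 54
  P = 8 + 15 = 23
  S = 298 + 54 − 3·23 = 283
Policy B (G := 98):
  G = 98
  P = 8
  S = 298 + 98 − 3·8 = 372
S: 283 − 372 = -89

-89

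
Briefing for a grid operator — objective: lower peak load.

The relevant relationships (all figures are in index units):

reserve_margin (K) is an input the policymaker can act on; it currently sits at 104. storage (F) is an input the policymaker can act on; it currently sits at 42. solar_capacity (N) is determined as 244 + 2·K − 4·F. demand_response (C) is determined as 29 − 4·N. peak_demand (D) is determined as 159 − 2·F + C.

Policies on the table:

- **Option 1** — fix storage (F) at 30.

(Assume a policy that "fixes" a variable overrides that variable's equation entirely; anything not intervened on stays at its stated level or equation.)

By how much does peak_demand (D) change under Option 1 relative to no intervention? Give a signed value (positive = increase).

Baseline:
  K = 104
  F = 42
  N = 244 + 2·104 − 4·42 = 284
  C = 29 − 4·284 = -1107
  D = 159 − 2·42 + (-1107) = -1032
Option 1 (F := 30):
  K = 104
  F = 30
  N = 244 + 2·104 − 4·30 = 332
  C = 29 − 4·332 = -1299
  D = 159 − 2·30 + (-1299) = -1200
Change in D: -1200 − (-1032) = -168

-168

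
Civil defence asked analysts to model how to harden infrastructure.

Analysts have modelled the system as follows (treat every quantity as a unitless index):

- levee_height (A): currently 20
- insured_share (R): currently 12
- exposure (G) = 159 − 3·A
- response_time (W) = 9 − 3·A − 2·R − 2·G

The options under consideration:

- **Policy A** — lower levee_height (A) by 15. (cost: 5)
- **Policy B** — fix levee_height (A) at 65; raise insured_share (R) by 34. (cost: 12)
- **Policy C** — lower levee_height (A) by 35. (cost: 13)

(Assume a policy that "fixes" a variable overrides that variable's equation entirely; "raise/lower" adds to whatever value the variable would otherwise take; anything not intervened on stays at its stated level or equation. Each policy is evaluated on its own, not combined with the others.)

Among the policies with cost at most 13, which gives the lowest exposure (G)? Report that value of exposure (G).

Policy A (A − 15):
  A = 20 − 15 = 5
  G = 159 − 3·5 = 144
Policy B (A := 65, R + 34):
  A = 65
  G = 159 − 3·65 = -36
Policy C (A − 35):
  A = 20 − 35 = -15
  G = 159 − 3·(-15) = 204
Comparing — Policy A: G=144, Policy B: G=-36, Policy C: G=204. Lowest is -36 (Policy B).

-36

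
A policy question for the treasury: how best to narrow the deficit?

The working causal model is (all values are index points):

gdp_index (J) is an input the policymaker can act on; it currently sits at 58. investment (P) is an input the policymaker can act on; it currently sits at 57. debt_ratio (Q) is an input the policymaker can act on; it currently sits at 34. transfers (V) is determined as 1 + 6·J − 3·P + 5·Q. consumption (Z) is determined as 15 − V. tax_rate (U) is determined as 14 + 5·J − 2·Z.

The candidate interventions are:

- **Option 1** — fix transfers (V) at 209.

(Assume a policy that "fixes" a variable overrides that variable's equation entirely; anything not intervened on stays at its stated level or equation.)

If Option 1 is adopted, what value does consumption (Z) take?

-194

Option 1 (V := 209):
  J = 58
  P = 57
  Q = 34
  V = 209
  Z = 15 − 209 = -194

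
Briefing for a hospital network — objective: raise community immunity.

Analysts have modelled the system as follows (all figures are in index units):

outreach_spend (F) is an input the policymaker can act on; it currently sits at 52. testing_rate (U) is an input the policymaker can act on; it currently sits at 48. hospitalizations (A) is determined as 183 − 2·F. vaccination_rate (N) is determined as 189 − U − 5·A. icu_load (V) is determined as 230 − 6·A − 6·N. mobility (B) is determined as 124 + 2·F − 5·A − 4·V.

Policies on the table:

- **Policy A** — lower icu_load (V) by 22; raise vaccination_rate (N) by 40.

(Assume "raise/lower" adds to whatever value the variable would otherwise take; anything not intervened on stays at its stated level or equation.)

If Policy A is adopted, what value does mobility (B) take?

-4239

Policy A (V − 22, N + 40):
  F = 52
  U = 48
  A = 183 − 2·52 = 79
  N = 189 − 48 − 5·79 (+40 from intervention) = -214
  V = 230 − 6·79 − 6·(-214) (−22 from intervention) = 1018
  B = 124 + 2·52 − 5·79 − 4·1018 = -4239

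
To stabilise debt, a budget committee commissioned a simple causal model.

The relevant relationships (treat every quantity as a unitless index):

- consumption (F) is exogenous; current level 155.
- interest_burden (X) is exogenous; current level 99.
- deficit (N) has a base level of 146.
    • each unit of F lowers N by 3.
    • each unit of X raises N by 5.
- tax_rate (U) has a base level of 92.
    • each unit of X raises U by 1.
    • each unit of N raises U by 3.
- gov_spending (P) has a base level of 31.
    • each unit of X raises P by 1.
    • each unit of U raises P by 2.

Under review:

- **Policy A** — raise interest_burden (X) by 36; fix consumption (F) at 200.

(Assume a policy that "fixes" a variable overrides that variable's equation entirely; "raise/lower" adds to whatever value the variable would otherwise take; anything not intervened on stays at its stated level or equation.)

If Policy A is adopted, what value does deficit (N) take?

221

Policy A (X + 36, F := 200):
  F = 200
  X = 99 + 36 = 135
  N = 146 − 3·200 + 5·135 = 221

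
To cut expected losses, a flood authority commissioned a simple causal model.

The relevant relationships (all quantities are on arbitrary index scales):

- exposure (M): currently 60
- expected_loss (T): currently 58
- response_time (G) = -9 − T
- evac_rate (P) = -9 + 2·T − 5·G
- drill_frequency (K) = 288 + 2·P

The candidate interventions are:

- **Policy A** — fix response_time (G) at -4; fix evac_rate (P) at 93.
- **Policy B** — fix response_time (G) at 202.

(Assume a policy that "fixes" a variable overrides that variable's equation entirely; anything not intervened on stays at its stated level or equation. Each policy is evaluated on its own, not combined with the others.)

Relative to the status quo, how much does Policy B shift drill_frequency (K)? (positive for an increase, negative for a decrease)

Baseline:
  T = 58
  G = -9 − 58 = -67
  P = -9 + 2·58 − 5·(-67) = 442
  K = 288 + 2·442 = 1172
Policy B (G := 202):
  T = 58
  G = 202
  P = -9 + 2·58 − 5·202 = -903
  K = 288 + 2·(-903) = -1518
Change in K: -1518 − 1172 = -2690

-2690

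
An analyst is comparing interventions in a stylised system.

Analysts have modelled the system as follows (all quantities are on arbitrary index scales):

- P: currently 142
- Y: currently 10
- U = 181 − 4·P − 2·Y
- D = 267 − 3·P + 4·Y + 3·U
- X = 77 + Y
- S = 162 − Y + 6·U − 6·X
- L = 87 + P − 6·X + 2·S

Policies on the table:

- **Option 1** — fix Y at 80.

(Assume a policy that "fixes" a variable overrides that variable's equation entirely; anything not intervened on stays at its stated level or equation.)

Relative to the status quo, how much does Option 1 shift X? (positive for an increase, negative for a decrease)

70

Baseline:
  Y = 10
  X = 77 + 10 = 87
Option 1 (Y := 80):
  Y = 80
  X = 77 + 80 = 157
Change in X: 157 − 87 = 70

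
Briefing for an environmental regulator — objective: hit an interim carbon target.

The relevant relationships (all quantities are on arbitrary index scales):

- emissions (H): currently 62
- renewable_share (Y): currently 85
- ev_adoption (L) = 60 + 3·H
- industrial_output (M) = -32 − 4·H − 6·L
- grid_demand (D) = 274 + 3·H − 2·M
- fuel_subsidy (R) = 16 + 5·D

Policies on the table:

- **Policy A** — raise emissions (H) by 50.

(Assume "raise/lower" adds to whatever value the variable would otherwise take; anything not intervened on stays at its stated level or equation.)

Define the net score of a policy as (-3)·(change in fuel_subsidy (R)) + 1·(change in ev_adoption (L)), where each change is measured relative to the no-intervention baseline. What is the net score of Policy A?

Baseline:
  H = 62
  L = 60 + 3·62 = 246
  M = -32 − 4·62 − 6·246 = -1756
  D = 274 + 3·62 − 2·(-1756) = 3972
  R = 16 + 5·3972 = 19876
Policy A (H + 50):
  H = 62 + 50 = 112
  L = 60 + 3·112 = 396
  M = -32 − 4·112 − 6·396 = -2856
  D = 274 + 3·112 − 2·(-2856) = 6322
  R = 16 + 5·6322 = 31626
ΔR = 31626 − 19876 = 11750; ΔL = 396 − 246 = 150
Score = (-3)·11750 + 1·150 = -35100

-35100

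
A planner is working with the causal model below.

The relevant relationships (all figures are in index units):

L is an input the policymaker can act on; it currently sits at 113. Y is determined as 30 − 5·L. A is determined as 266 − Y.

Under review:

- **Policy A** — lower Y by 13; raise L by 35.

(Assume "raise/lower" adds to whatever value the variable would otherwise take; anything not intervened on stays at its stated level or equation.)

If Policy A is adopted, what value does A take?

Policy A (Y − 13, L + 35):
  L = 113 + 35 = 148
  Y = 30 − 5·148 (−13 from intervention) = -723
  A = 266 − (-723) = 989

989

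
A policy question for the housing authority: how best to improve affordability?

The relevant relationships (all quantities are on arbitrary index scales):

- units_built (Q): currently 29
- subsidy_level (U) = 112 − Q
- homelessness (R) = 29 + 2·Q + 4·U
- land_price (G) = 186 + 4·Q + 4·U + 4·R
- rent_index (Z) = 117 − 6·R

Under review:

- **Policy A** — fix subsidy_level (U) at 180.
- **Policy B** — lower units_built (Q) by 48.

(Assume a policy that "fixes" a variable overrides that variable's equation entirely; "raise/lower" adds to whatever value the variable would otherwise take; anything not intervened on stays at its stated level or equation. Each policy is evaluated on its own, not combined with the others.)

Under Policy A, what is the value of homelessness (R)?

807

Policy A (U := 180):
  Q = 29
  U = 180
  R = 29 + 2·29 + 4·180 = 807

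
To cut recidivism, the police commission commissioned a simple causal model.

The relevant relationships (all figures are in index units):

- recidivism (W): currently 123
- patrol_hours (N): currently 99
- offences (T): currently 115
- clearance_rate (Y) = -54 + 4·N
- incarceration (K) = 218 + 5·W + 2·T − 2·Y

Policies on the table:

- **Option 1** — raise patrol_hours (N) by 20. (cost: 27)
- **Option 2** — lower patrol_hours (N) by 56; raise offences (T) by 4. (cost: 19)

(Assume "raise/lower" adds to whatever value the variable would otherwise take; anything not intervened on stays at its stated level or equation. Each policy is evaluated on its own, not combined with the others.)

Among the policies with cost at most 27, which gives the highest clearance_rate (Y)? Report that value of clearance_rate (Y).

422

Option 1 (N + 20):
  N = 99 + 20 = 119
  Y = -54 + 4·119 = 422
Option 2 (N − 56, T + 4):
  N = 99 − 56 = 43
  Y = -54 + 4·43 = 118
Comparing — Option 1: Y=422, Option 2: Y=118. Highest is 422 (Option 1).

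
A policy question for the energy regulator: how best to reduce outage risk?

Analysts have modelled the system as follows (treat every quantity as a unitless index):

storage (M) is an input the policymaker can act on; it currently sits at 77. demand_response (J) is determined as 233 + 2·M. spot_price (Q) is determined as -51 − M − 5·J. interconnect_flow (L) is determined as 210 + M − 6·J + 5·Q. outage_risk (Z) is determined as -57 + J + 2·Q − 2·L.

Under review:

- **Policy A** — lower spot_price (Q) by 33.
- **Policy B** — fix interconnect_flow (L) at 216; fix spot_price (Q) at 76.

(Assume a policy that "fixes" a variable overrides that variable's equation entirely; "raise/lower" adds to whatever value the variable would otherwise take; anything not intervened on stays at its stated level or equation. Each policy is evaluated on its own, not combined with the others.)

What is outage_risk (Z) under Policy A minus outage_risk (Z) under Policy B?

21118

Policy A (Q − 33):
  M = 77
  J = 233 + 2·77 = 387
  Q = -51 − 77 − 5·387 (−33 from intervention) = -2096
  L = 210 + 77 − 6·387 + 5·(-2096) = -12515
  Z = -57 + 387 + 2·(-2096) − 2·(-12515) = 21168
Policy B (L := 216, Q := 76):
  M = 77
  J = 233 + 2·77 = 387
  Q = 76
  L = 216
  Z = -57 + 387 + 2·76 − 2·216 = 50
Z: 21168 − 50 = 21118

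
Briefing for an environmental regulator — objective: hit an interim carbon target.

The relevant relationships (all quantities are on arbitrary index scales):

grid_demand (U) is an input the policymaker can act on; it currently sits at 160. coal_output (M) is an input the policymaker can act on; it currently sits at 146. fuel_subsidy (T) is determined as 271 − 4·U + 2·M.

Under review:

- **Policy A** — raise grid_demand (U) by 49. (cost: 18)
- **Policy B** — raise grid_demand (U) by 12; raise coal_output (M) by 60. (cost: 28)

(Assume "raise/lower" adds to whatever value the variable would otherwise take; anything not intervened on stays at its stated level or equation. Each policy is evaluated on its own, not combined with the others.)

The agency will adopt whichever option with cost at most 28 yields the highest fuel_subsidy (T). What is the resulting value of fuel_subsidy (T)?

-5

Policy A (U + 49):
  U = 160 + 49 = 209
  M = 146
  T = 271 − 4·209 + 2·146 = -273
Policy B (U + 12, M + 60):
  U = 160 + 12 = 172
  M = 146 + 60 = 206
  T = 271 − 4·172 + 2·206 = -5
Comparing — Policy A: T=-273, Policy B: T=-5. Highest is -5 (Policy B).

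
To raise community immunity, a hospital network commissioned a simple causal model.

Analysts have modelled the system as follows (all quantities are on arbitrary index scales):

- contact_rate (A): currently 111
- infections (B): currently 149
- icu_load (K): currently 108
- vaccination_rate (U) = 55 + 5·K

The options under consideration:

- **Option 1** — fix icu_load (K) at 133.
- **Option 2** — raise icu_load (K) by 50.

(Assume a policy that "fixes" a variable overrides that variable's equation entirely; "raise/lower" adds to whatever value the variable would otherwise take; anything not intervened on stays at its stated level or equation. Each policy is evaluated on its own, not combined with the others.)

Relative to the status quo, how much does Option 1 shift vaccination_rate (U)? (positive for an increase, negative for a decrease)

125

Baseline:
  K = 108
  U = 55 + 5·108 = 595
Option 1 (K := 133):
  K = 133
  U = 55 + 5·133 = 720
Change in U: 720 − 595 = 125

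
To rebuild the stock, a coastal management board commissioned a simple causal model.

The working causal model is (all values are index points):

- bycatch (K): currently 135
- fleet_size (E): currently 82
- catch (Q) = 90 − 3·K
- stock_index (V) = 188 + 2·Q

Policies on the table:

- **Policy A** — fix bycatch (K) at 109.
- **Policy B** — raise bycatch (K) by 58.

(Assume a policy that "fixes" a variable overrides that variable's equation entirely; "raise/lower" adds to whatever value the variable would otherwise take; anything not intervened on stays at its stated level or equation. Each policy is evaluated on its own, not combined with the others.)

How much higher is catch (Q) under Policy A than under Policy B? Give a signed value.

Policy A (K := 109):
  K = 109
  Q = 90 − 3·109 = -237
Policy B (K + 58):
  K = 135 + 58 = 193
  Q = 90 − 3·193 = -489
Q: -237 − (-489) = 252

252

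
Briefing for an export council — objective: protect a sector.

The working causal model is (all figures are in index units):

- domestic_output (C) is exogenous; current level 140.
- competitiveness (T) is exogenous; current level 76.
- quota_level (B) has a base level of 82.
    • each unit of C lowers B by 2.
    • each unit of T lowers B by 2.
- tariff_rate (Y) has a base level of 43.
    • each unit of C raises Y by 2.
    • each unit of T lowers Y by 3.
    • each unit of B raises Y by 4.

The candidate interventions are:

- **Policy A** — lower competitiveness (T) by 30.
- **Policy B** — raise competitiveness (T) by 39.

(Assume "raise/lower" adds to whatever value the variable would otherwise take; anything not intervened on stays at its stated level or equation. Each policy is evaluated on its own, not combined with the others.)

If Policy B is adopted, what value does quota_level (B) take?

-428

Policy B (T + 39):
  C = 140
  T = 76 + 39 = 115
  B = 82 − 2·140 − 2·115 = -428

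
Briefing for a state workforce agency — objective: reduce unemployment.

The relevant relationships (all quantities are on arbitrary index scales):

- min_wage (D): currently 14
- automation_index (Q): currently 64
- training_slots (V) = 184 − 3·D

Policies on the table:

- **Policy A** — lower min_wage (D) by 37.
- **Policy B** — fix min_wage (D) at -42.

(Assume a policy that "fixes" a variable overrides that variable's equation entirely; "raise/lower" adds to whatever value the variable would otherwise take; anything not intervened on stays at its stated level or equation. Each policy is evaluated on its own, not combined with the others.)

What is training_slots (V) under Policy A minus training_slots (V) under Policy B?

Policy A (D − 37):
  D = 14 − 37 = -23
  V = 184 − 3·(-23) = 253
Policy B (D := -42):
  D = -42
  V = 184 − 3·(-42) = 310
V: 253 − 310 = -57

-57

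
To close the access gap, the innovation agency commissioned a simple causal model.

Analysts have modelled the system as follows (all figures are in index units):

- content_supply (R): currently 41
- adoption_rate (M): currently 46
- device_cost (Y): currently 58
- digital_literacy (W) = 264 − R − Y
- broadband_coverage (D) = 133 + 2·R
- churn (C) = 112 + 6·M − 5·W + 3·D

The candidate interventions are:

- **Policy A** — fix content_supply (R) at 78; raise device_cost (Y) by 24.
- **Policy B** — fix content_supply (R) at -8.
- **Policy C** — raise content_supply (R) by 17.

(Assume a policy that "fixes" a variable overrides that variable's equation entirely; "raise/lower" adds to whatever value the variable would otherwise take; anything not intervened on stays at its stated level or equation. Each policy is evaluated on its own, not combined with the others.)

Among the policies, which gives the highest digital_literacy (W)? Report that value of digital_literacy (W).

214

Policy A (R := 78, Y + 24):
  R = 78
  Y = 58 + 24 = 82
  W = 264 − 78 − 82 = 104
Policy B (R := -8):
  R = -8
  Y = 58
  W = 264 − (-8) − 58 = 214
Policy C (R + 17):
  R = 41 + 17 = 58
  Y = 58
  W = 264 − 58 − 58 = 148
Comparing — Policy A: W=104, Policy B: W=214, Policy C: W=148. Highest is 214 (Policy B).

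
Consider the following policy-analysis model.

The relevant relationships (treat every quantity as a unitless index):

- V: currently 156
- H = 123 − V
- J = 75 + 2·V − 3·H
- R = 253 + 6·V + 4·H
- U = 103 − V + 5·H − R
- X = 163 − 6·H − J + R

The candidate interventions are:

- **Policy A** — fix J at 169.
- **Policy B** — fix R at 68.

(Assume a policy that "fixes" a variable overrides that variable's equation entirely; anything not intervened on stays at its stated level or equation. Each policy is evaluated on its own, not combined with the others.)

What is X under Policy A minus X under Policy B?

Policy A (J := 169):
  V = 156
  H = 123 − 156 = -33
  J = 169
  R = 253 + 6·156 + 4·(-33) = 1057
  X = 163 − 6·(-33) − 169 + 1057 = 1249
Policy B (R := 68):
  V = 156
  H = 123 − 156 = -33
  J = 75 + 2·156 − 3·(-33) = 486
  R = 68
  X = 163 − 6·(-33) − 486 + 68 = -57
X: 1249 − (-57) = 1306

1306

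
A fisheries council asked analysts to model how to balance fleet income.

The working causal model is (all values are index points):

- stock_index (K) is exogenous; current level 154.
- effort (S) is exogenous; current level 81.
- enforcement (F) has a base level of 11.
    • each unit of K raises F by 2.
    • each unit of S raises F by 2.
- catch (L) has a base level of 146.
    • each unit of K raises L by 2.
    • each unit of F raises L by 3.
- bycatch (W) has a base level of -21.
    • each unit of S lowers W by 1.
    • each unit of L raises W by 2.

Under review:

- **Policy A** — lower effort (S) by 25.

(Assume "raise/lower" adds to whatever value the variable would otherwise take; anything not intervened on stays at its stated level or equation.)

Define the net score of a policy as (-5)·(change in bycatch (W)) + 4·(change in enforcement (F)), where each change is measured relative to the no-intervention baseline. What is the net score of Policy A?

1175

Baseline:
  K = 154
  S = 81
  F = 11 + 2·154 + 2·81 = 481
  L = 146 + 2·154 + 3·481 = 1897
  W = -21 − 81 + 2·1897 = 3692
Policy A (S − 25):
  K = 154
  S = 81 − 25 = 56
  F = 11 + 2·154 + 2·56 = 431
  L = 146 + 2·154 + 3·431 = 1747
  W = -21 − 56 + 2·1747 = 3417
ΔW = 3417 − 3692 = -275; ΔF = 431 − 481 = -50
Score = (-5)·(-275) + 4·(-50) = 1175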